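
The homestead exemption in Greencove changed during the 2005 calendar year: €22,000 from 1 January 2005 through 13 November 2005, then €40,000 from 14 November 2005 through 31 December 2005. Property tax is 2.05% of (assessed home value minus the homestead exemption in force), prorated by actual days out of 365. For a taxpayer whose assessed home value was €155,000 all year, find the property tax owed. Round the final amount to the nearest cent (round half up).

€2,677.97

1 January – 13 November 2005: 317 days, exemption €22,000 → (€155,000 − €22,000) × 2.05% × 317/365 = €2,367.9466
14 November – 31 December 2005: 48 days, exemption €40,000 → (€155,000 − €40,000) × 2.05% × 48/365 = €310.0274
Total = €2,677.9740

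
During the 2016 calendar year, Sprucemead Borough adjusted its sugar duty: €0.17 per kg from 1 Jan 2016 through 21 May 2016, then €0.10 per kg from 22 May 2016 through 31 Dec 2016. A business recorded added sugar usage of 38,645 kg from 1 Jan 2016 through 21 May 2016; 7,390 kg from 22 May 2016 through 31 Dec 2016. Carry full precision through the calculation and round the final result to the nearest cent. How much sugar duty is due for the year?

€7308.65

1 Jan – 21 May 2016: 38,645 kg at €0.17/kg → €6569.65
22 May – 31 Dec 2016: 7,390 kg at €0.10/kg → €739.00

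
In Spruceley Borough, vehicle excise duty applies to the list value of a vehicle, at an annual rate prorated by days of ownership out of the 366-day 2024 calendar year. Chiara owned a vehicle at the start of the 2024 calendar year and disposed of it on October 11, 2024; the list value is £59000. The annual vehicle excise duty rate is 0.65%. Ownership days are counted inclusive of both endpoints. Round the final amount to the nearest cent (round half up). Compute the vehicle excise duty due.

£298.63

Days held (January 1 – October 11, 2024): 285 out of 366
Tax = £59000 × 0.65% × 285/366 = £298.6270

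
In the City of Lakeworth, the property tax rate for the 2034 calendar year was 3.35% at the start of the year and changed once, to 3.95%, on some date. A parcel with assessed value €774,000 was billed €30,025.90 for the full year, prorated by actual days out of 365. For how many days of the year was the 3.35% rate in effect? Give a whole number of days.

43 days

Let d = days at the first rate; then 365 − d days at the second rate.
€774,000 × [3.35%·d + 3.95%·(365−d)] / 365 = €30,025.90
Solving gives d = 43, so the new rate took effect on 13 February 2034.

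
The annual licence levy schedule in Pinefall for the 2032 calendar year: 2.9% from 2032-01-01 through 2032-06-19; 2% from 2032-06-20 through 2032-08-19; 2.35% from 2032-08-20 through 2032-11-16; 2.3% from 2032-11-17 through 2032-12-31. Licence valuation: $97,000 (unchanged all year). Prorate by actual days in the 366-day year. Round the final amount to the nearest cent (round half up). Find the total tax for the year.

2032-01-01 to 2032-06-19: 171 days at 2.9% → $97,000 × 2.9% × 171/366 = $1,314.2705
2032-06-20 to 2032-08-19: 61 days at 2% → $97,000 × 2% × 61/366 = $323.3333
2032-08-20 to 2032-11-16: 89 days at 2.35% → $97,000 × 2.35% × 89/366 = $554.3046
2032-11-17 to 2032-12-31: 45 days at 2.3% → $97,000 × 2.3% × 45/366 = $274.3033
Total = $2,466.2117

$2,466.21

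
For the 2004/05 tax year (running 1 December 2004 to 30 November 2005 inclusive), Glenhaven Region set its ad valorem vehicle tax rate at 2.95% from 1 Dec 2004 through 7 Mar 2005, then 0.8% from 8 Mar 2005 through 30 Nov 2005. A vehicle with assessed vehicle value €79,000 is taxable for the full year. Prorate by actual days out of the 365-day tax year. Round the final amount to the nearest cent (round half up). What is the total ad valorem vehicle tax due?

€1,083.38

1 Dec 2004 – 7 Mar 2005: 97 days at 2.95% → €79,000 × 2.95% × 97/365 = €619.3384
8 Mar – 30 Nov 2005: 268 days at 0.8% → €79,000 × 0.8% × 268/365 = €464.0438
Total = €1,083.3822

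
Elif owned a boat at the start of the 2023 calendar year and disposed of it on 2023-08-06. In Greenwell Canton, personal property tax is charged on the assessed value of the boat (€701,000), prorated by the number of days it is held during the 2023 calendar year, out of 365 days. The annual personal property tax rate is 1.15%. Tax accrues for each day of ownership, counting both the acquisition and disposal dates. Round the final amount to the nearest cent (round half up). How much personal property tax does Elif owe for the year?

€4,814.81

Days held (2023-01-01 to 2023-08-06): 218 out of 365
Tax = €701,000 × 1.15% × 218/365 = €4,814.8137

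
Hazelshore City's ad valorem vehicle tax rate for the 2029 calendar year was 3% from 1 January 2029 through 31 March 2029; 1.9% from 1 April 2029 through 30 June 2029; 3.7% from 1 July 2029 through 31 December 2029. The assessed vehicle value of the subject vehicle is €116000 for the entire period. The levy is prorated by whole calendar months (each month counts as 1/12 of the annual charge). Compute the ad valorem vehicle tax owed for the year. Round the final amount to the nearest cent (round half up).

1 January – 31 March 2029: 3 months at 3% → €116000 × 3% × 3/12 = €870.0000
1 April – 30 June 2029: 3 months at 1.9% → €116000 × 1.9% × 3/12 = €551.0000
1 July – 31 December 2029: 6 months at 3.7% → €116000 × 3.7% × 6/12 = €2146.0000
Total = €3567.0000

€3567.00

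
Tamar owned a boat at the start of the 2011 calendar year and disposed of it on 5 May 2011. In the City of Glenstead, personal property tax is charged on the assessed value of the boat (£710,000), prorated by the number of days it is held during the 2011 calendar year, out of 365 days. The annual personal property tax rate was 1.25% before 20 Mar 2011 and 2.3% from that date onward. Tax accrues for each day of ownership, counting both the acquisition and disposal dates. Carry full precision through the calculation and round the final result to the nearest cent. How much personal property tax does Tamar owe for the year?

1 Jan – 19 Mar 2011: 78 days at 1.25% → £710,000 × 1.25% × 78/365 = £1,896.5753
20 Mar – 5 May 2011: 47 days at 2.3% → £710,000 × 2.3% × 47/365 = £2,102.7671
Total = £3,999.3425

£3,999.34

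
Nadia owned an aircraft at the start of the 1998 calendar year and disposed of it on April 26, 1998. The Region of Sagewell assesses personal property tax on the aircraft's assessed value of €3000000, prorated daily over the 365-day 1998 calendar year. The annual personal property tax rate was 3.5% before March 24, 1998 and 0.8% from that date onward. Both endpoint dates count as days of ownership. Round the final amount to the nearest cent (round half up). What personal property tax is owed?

January 1 – March 23, 1998: 82 days at 3.5% → €3000000 × 3.5% × 82/365 = €23589.0411
March 24 – April 26, 1998: 34 days at 0.8% → €3000000 × 0.8% × 34/365 = €2235.6164
Total = €25824.6575

€25824.66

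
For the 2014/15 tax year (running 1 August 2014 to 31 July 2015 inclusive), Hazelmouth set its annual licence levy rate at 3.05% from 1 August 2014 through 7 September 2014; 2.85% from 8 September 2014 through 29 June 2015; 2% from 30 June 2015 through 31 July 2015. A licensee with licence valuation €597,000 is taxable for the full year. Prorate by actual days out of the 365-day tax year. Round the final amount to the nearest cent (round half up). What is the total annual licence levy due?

1 August – 7 September 2014: 38 days at 3.05% → €597,000 × 3.05% × 38/365 = €1,895.6795
8 September 2014 – 29 June 2015: 295 days at 2.85% → €597,000 × 2.85% × 295/365 = €13,751.4452
30 June – 31 July 2015: 32 days at 2% → €597,000 × 2% × 32/365 = €1,046.7945
Total = €16,693.9192

€16,693.92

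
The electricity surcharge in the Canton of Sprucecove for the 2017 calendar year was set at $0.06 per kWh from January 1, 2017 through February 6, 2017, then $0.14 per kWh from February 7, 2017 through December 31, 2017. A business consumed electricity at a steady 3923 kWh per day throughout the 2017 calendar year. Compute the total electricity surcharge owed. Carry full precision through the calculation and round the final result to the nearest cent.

January 1 – February 6, 2017: 37 days × 3923 kWh/day = 145,151 kWh at $0.06/kWh → $8709.06
February 7 – December 31, 2017: 328 days × 3923 kWh/day = 1,286,744 kWh at $0.14/kWh → $180144.16

$188853.22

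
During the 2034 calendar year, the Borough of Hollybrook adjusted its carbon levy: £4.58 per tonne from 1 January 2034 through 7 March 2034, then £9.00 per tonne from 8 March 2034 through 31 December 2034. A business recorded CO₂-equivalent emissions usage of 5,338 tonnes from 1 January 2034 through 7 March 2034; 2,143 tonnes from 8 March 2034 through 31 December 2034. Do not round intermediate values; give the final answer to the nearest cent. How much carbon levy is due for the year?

£43735.04

1 January – 7 March 2034: 5,338 tonnes at £4.58/tonne → £24448.04
8 March – 31 December 2034: 2,143 tonnes at £9.00/tonne → £19287.00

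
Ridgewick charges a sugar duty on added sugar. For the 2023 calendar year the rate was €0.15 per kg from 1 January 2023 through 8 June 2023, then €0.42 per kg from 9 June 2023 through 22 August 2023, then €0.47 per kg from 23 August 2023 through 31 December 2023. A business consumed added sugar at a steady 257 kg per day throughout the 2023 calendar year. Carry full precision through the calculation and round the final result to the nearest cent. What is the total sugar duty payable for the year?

€30,048.44

1 January – 8 June 2023: 159 days × 257 kg/day = 40,863 kg at €0.15/kg → €6,129.45
9 June – 22 August 2023: 75 days × 257 kg/day = 19,275 kg at €0.42/kg → €8,095.50
23 August – 31 December 2023: 131 days × 257 kg/day = 33,667 kg at €0.47/kg → €15,823.49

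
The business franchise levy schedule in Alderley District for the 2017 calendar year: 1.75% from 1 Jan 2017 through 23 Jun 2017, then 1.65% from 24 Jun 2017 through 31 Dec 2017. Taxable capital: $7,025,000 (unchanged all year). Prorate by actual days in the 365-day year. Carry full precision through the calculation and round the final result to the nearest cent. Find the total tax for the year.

$119,261.40

1 Jan – 23 Jun 2017: 174 days at 1.75% → $7,025,000 × 1.75% × 174/365 = $58,605.8219
24 Jun – 31 Dec 2017: 191 days at 1.65% → $7,025,000 × 1.65% × 191/365 = $60,655.5822
Total = $119,261.4041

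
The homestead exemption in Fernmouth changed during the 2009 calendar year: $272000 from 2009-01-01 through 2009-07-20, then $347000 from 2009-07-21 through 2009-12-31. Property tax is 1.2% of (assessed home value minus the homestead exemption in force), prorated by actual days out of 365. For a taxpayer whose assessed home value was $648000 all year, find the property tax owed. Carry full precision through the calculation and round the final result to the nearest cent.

2009-01-01 to 2009-07-20: 201 days, exemption $272000 → ($648000 − $272000) × 1.2% × 201/365 = $2484.6904
2009-07-21 to 2009-12-31: 164 days, exemption $347000 → ($648000 − $347000) × 1.2% × 164/365 = $1622.9260
Total = $4107.6164

$4107.62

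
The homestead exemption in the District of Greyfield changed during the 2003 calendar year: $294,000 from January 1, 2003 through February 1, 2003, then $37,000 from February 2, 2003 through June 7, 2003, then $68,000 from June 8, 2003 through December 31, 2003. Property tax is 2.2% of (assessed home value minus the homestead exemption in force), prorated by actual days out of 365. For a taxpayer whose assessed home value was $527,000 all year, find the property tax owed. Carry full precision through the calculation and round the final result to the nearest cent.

$9,897.53

January 1 – February 1, 2003: 32 days, exemption $294,000 → ($527,000 − $294,000) × 2.2% × 32/365 = $449.4027
February 2 – June 7, 2003: 126 days, exemption $37,000 → ($527,000 − $37,000) × 2.2% × 126/365 = $3,721.3151
June 8 – December 31, 2003: 207 days, exemption $68,000 → ($527,000 − $68,000) × 2.2% × 207/365 = $5,726.8110
Total = $9,897.5288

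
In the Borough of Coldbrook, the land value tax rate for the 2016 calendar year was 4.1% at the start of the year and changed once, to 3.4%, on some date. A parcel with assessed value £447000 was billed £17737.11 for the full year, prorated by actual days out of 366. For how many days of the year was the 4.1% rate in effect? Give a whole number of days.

Let d = days at the first rate; then 366 − d days at the second rate.
£447000 × [4.1%·d + 3.4%·(366−d)] / 366 = £17737.11
Solving gives d = 297, so the new rate took effect on 24 October 2016.

297 days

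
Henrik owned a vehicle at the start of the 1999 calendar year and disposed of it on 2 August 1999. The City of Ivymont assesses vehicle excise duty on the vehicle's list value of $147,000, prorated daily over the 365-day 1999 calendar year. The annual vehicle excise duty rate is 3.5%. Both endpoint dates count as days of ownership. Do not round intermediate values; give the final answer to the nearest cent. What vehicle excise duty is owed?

Days held (1 January – 2 August 1999): 214 out of 365
Tax = $147,000 × 3.5% × 214/365 = $3,016.5205

$3,016.52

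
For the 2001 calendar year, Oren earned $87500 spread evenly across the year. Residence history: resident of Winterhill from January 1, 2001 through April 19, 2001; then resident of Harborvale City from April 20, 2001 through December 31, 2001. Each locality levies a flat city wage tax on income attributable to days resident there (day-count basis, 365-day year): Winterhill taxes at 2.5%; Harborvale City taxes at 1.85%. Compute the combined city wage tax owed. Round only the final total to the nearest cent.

Winterhill, January 1 – April 19, 2001: 109 days → $87500 × 2.5% × 109/365 = $653.2534
Harborvale City, April 20 – December 31, 2001: 256 days → $87500 × 1.85% × 256/365 = $1135.3425
Total = $1788.5959

$1788.60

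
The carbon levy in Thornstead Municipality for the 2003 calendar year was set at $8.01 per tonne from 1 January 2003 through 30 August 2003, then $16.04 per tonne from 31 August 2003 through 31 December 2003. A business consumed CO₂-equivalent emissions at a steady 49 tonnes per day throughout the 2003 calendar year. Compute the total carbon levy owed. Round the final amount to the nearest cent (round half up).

1 January – 30 August 2003: 242 days × 49 tonnes/day = 11,858 tonnes at $8.01/tonne → $94982.58
31 August – 31 December 2003: 123 days × 49 tonnes/day = 6,027 tonnes at $16.04/tonne → $96673.08

$191655.66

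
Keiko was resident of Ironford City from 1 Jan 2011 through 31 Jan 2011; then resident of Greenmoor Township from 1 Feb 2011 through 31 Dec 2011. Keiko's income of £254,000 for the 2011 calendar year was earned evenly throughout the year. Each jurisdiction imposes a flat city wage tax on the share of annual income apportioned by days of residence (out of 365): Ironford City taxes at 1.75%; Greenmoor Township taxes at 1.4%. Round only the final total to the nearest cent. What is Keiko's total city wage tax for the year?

Ironford City, 1 Jan – 31 Jan 2011: 31 days → £254,000 × 1.75% × 31/365 = £377.5205
Greenmoor Township, 1 Feb – 31 Dec 2011: 334 days → £254,000 × 1.4% × 334/365 = £3,253.9836
Total = £3,631.5041

£3,631.50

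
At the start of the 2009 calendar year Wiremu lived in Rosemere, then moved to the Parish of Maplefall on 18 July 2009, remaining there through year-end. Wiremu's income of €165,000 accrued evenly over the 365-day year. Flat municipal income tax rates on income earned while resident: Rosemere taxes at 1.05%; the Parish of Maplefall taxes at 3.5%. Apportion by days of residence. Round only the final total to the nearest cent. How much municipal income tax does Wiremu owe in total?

€3,582.08

Rosemere, 1 January – 17 July 2009: 198 days → €165,000 × 1.05% × 198/365 = €939.8219
The Parish of Maplefall, 18 July – 31 December 2009: 167 days → €165,000 × 3.5% × 167/365 = €2,642.2603
Total = €3,582.0822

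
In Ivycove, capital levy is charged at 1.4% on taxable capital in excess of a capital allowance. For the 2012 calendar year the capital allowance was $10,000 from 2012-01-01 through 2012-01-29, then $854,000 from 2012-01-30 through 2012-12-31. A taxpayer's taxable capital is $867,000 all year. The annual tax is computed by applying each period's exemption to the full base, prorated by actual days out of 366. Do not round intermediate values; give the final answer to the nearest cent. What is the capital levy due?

$1,118.24

2012-01-01 to 2012-01-29: 29 days, exemption $10,000 → ($867,000 − $10,000) × 1.4% × 29/366 = $950.6612
2012-01-30 to 2012-12-31: 337 days, exemption $854,000 → ($867,000 − $854,000) × 1.4% × 337/366 = $167.5792
Total = $1,118.2404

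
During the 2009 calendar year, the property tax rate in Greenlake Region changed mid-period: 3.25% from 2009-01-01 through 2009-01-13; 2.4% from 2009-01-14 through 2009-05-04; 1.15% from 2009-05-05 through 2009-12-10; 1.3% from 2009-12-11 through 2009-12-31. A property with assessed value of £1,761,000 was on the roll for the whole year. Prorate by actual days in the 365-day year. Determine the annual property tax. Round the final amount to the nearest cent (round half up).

2009-01-01 to 2009-01-13: 13 days at 3.25% → £1,761,000 × 3.25% × 13/365 = £2,038.4178
2009-01-14 to 2009-05-04: 111 days at 2.4% → £1,761,000 × 2.4% × 111/365 = £12,852.8877
2009-05-05 to 2009-12-10: 220 days at 1.15% → £1,761,000 × 1.15% × 220/365 = £12,206.3836
2009-12-11 to 2009-12-31: 21 days at 1.3% → £1,761,000 × 1.3% × 21/365 = £1,317.1315
Total = £28,414.8205

£28,414.82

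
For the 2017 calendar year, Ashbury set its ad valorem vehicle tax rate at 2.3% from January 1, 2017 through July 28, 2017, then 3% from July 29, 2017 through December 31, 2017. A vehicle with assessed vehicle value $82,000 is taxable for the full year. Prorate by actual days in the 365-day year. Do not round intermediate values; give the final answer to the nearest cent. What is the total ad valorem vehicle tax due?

January 1 – July 28, 2017: 209 days at 2.3% → $82,000 × 2.3% × 209/365 = $1,079.9288
July 29 – December 31, 2017: 156 days at 3% → $82,000 × 3% × 156/365 = $1,051.3973
Total = $2,131.3260

$2,131.33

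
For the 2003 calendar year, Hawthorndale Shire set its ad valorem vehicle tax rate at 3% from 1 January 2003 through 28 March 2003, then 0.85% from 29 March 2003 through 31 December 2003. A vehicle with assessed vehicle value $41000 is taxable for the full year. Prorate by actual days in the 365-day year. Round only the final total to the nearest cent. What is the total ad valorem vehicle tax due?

$558.61

1 January – 28 March 2003: 87 days at 3% → $41000 × 3% × 87/365 = $293.1781
29 March – 31 December 2003: 278 days at 0.85% → $41000 × 0.85% × 278/365 = $265.4329
Total = $558.6110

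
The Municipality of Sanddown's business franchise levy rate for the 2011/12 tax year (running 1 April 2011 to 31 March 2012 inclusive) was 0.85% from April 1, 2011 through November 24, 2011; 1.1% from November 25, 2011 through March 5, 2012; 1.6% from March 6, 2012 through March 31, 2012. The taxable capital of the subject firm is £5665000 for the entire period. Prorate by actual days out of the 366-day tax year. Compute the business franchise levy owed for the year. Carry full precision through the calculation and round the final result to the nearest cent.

£55117.66

April 1 – November 24, 2011: 238 days at 0.85% → £5665000 × 0.85% × 238/366 = £31312.2814
November 25, 2011 – March 5, 2012: 102 days at 1.1% → £5665000 × 1.1% × 102/366 = £17366.4754
March 6 – March 31, 2012: 26 days at 1.6% → £5665000 × 1.6% × 26/366 = £6438.9071
Total = £55117.6639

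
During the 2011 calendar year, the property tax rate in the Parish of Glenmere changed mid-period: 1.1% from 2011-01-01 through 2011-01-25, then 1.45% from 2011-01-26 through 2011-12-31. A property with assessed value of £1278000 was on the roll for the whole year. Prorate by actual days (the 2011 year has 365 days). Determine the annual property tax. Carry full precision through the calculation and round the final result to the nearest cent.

£18224.63

2011-01-01 to 2011-01-25: 25 days at 1.1% → £1278000 × 1.1% × 25/365 = £962.8767
2011-01-26 to 2011-12-31: 340 days at 1.45% → £1278000 × 1.45% × 340/365 = £17261.7534
Total = £18224.6301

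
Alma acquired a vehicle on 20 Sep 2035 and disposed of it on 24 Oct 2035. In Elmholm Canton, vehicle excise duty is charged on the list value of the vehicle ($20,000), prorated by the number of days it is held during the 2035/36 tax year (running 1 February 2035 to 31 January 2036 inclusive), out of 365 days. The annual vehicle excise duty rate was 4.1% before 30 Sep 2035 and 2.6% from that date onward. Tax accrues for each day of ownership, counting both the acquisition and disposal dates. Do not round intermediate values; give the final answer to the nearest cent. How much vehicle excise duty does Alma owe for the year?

$58.08

20 Sep – 29 Sep 2035: 10 days at 4.1% → $20,000 × 4.1% × 10/365 = $22.4658
30 Sep – 24 Oct 2035: 25 days at 2.6% → $20,000 × 2.6% × 25/365 = $35.6164
Total = $58.0822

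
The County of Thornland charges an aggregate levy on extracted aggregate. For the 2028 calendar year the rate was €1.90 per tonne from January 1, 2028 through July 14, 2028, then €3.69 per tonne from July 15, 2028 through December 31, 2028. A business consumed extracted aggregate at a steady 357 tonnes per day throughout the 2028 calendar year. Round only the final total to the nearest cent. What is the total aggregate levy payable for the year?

€356,892.90

January 1 – July 14, 2028: 196 days × 357 tonnes/day = 69,972 tonnes at €1.90/tonne → €132,946.80
July 15 – December 31, 2028: 170 days × 357 tonnes/day = 60,690 tonnes at €3.69/tonne → €223,946.10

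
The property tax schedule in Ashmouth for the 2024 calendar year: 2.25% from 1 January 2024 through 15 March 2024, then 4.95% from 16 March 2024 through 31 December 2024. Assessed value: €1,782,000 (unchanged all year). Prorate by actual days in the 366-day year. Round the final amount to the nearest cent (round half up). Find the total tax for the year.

1 January – 15 March 2024: 75 days at 2.25% → €1,782,000 × 2.25% × 75/366 = €8,216.1885
16 March – 31 December 2024: 291 days at 4.95% → €1,782,000 × 4.95% × 291/366 = €70,133.3852
Total = €78,349.5738

€78,349.57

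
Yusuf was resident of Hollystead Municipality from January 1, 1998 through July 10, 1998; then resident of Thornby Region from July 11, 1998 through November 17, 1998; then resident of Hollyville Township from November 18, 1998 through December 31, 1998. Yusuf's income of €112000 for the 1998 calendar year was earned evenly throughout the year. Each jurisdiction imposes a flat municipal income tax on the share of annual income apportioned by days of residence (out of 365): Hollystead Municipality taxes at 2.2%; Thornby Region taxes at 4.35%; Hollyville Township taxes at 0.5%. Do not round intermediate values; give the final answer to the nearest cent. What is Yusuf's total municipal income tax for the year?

Hollystead Municipality, January 1 – July 10, 1998: 191 days → €112000 × 2.2% × 191/365 = €1289.3808
Thornby Region, July 11 – November 17, 1998: 130 days → €112000 × 4.35% × 130/365 = €1735.2329
Hollyville Township, November 18 – December 31, 1998: 44 days → €112000 × 0.5% × 44/365 = €67.5068
Total = €3092.1205

€3092.12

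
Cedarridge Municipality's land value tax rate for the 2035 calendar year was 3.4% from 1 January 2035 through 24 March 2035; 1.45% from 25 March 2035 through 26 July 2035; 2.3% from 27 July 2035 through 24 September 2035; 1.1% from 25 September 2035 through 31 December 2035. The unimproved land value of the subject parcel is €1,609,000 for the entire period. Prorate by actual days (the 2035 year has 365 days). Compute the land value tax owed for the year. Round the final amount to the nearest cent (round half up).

€31,201.38

1 January – 24 March 2035: 83 days at 3.4% → €1,609,000 × 3.4% × 83/365 = €12,439.9945
25 March – 26 July 2035: 124 days at 1.45% → €1,609,000 × 1.45% × 124/365 = €7,925.9781
27 July – 24 September 2035: 60 days at 2.3% → €1,609,000 × 2.3% × 60/365 = €6,083.3425
25 September – 31 December 2035: 98 days at 1.1% → €1,609,000 × 1.1% × 98/365 = €4,752.0603
Total = €31,201.3753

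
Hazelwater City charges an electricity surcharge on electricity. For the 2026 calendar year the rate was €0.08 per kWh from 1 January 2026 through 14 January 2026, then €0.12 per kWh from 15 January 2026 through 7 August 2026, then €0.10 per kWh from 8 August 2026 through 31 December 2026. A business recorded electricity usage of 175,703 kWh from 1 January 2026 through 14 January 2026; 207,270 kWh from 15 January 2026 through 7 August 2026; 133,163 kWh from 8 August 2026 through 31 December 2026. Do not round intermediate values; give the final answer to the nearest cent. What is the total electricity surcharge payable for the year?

1 January – 14 January 2026: 175,703 kWh at €0.08/kWh → €14,056.24
15 January – 7 August 2026: 207,270 kWh at €0.12/kWh → €24,872.40
8 August – 31 December 2026: 133,163 kWh at €0.10/kWh → €13,316.30

€52,244.94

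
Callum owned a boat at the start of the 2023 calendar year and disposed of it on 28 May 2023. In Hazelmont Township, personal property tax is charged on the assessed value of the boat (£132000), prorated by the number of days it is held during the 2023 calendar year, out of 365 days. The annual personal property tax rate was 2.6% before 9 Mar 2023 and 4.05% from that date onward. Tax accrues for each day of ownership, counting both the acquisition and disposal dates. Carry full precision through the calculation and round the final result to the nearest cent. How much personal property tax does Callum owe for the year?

£1816.36

1 Jan – 8 Mar 2023: 67 days at 2.6% → £132000 × 2.6% × 67/365 = £629.9836
9 Mar – 28 May 2023: 81 days at 4.05% → £132000 × 4.05% × 81/365 = £1186.3726
Total = £1816.3562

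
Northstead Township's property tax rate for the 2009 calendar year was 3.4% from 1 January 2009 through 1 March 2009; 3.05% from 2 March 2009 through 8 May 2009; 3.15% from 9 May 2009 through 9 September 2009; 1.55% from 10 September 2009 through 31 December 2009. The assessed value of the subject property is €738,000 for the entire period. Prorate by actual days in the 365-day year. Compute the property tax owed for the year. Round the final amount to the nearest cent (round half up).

1 January – 1 March 2009: 60 days at 3.4% → €738,000 × 3.4% × 60/365 = €4,124.7123
2 March – 8 May 2009: 68 days at 3.05% → €738,000 × 3.05% × 68/365 = €4,193.4575
9 May – 9 September 2009: 124 days at 3.15% → €738,000 × 3.15% × 124/365 = €7,897.6110
10 September – 31 December 2009: 113 days at 1.55% → €738,000 × 1.55% × 113/365 = €3,541.3890
Total = €19,757.1699

€19,757.17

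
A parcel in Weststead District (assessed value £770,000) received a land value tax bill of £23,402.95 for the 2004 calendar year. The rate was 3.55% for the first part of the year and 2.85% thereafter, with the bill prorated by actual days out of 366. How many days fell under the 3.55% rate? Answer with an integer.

Let d = days at the first rate; then 366 − d days at the second rate.
£770,000 × [3.55%·d + 2.85%·(366−d)] / 366 = £23,402.95
Solving gives d = 99, so the new rate took effect on 9 April 2004.

99 days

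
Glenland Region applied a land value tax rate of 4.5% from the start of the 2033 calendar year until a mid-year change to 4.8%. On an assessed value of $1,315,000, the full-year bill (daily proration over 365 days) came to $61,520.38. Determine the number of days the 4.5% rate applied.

148 days

Let d = days at the first rate; then 365 − d days at the second rate.
$1,315,000 × [4.5%·d + 4.8%·(365−d)] / 365 = $61,520.38
Solving gives d = 148, so the new rate took effect on May 29, 2033.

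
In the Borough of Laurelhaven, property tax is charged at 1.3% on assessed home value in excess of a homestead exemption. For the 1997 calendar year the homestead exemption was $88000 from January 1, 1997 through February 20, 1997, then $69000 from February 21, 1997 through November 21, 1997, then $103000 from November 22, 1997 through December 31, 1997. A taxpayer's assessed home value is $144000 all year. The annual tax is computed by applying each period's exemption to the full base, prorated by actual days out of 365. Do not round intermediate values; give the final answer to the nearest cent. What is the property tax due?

January 1 – February 20, 1997: 51 days, exemption $88000 → ($144000 − $88000) × 1.3% × 51/365 = $101.7205
February 21 – November 21, 1997: 274 days, exemption $69000 → ($144000 − $69000) × 1.3% × 274/365 = $731.9178
November 22 – December 31, 1997: 40 days, exemption $103000 → ($144000 − $103000) × 1.3% × 40/365 = $58.4110
Total = $892.0493

$892.05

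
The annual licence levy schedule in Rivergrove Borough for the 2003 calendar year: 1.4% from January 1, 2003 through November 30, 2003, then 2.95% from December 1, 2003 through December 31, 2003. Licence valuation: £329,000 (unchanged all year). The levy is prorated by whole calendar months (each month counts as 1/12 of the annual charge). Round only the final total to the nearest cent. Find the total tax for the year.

£5,030.96

January 1 – November 30, 2003: 11 months at 1.4% → £329,000 × 1.4% × 11/12 = £4,222.1667
December 1 – December 31, 2003: 1 month at 2.95% → £329,000 × 2.95% × 1/12 = £808.7917
Total = £5,030.9583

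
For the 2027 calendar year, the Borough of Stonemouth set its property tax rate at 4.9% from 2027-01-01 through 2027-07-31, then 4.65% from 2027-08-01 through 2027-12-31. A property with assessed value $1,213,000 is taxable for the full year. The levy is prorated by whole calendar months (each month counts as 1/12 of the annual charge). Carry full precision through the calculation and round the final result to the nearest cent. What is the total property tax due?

2027-01-01 to 2027-07-31: 7 months at 4.9% → $1,213,000 × 4.9% × 7/12 = $34,671.5833
2027-08-01 to 2027-12-31: 5 months at 4.65% → $1,213,000 × 4.65% × 5/12 = $23,501.8750
Total = $58,173.4583

$58,173.46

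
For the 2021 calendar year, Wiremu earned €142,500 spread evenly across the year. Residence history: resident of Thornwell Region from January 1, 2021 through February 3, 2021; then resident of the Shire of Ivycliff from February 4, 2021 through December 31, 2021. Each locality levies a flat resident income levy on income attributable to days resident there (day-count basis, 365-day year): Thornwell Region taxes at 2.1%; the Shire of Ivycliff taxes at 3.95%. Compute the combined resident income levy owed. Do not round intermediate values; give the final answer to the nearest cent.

€5,383.18

Thornwell Region, January 1 – February 3, 2021: 34 days → €142,500 × 2.1% × 34/365 = €278.7534
The Shire of Ivycliff, February 4 – December 31, 2021: 331 days → €142,500 × 3.95% × 331/365 = €5,104.4281
Total = €5,383.1815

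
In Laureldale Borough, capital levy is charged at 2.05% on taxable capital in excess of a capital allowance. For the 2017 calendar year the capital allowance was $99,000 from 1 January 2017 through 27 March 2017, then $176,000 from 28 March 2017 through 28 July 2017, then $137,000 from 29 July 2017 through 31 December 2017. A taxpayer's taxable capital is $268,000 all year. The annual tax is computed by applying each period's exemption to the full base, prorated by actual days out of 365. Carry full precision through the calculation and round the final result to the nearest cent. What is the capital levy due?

$2,599.62

1 January – 27 March 2017: 86 days, exemption $99,000 → ($268,000 − $99,000) × 2.05% × 86/365 = $816.2932
28 March – 28 July 2017: 123 days, exemption $176,000 → ($268,000 − $176,000) × 2.05% × 123/365 = $635.5562
29 July – 31 December 2017: 156 days, exemption $137,000 → ($268,000 − $137,000) × 2.05% × 156/365 = $1,147.7753
Total = $2,599.6247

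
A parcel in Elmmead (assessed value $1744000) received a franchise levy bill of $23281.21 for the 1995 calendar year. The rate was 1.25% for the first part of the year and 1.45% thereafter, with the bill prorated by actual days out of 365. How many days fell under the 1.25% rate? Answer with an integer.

Let d = days at the first rate; then 365 − d days at the second rate.
$1744000 × [1.25%·d + 1.45%·(365−d)] / 365 = $23281.21
Solving gives d = 210, so the new rate took effect on July 30, 1995.

210 days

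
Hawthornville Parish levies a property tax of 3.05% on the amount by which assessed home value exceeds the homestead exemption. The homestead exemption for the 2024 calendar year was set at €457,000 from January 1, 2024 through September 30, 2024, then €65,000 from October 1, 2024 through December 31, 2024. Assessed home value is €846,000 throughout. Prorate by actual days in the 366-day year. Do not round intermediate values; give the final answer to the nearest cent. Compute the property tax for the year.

January 1 – September 30, 2024: 274 days, exemption €457,000 → (€846,000 − €457,000) × 3.05% × 274/366 = €8,882.1667
October 1 – December 31, 2024: 92 days, exemption €65,000 → (€846,000 − €65,000) × 3.05% × 92/366 = €5,987.6667
Total = €14,869.8333

€14,869.83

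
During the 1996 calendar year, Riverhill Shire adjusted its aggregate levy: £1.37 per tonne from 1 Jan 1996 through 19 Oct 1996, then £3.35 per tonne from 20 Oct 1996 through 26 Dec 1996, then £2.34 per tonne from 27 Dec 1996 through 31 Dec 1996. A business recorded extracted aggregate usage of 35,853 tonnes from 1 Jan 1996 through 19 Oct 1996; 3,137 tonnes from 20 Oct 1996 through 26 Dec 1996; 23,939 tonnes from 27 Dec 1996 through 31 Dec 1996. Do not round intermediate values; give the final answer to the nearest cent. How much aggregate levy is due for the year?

1 Jan – 19 Oct 1996: 35,853 tonnes at £1.37/tonne → £49,118.61
20 Oct – 26 Dec 1996: 3,137 tonnes at £3.35/tonne → £10,508.95
27 Dec – 31 Dec 1996: 23,939 tonnes at £2.34/tonne → £56,017.26

£115,644.82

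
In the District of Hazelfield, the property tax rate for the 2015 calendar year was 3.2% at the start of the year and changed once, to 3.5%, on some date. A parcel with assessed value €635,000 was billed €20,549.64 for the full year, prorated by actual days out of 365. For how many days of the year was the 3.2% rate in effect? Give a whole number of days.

321 days

Let d = days at the first rate; then 365 − d days at the second rate.
€635,000 × [3.2%·d + 3.5%·(365−d)] / 365 = €20,549.64
Solving gives d = 321, so the new rate took effect on 18 November 2015.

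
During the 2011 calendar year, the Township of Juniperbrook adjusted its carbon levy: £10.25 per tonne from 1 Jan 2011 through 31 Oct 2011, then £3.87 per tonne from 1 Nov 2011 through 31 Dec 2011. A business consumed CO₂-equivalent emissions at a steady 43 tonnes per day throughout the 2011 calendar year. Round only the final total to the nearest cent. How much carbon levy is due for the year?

£144,139.01

1 Jan – 31 Oct 2011: 304 days × 43 tonnes/day = 13,072 tonnes at £10.25/tonne → £133,988.00
1 Nov – 31 Dec 2011: 61 days × 43 tonnes/day = 2,623 tonnes at £3.87/tonne → £10,151.01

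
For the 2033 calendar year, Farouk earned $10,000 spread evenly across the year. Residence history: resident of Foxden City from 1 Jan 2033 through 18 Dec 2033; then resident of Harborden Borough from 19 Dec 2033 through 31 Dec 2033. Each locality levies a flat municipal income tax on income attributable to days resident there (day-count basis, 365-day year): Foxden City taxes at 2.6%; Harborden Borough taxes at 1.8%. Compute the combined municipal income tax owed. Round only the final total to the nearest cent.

Foxden City, 1 Jan – 18 Dec 2033: 352 days → $10,000 × 2.6% × 352/365 = $250.7397
Harborden Borough, 19 Dec – 31 Dec 2033: 13 days → $10,000 × 1.8% × 13/365 = $6.4110
Total = $257.1507

$257.15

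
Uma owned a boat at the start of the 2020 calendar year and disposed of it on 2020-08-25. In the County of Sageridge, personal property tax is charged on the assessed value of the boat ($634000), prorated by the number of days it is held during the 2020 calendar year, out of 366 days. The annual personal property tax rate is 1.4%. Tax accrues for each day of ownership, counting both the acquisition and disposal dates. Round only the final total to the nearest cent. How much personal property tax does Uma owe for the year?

Days held (2020-01-01 to 2020-08-25): 238 out of 366
Tax = $634000 × 1.4% × 238/366 = $5771.8251

$5771.83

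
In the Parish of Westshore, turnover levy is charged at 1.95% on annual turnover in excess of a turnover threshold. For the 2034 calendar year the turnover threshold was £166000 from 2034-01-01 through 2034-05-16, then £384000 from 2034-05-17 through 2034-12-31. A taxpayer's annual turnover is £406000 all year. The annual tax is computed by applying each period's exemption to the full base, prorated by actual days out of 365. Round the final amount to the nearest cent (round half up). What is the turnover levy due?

£2012.93

2034-01-01 to 2034-05-16: 136 days, exemption £166000 → (£406000 − £166000) × 1.95% × 136/365 = £1743.7808
2034-05-17 to 2034-12-31: 229 days, exemption £384000 → (£406000 − £384000) × 1.95% × 229/365 = £269.1534
Total = £2012.9342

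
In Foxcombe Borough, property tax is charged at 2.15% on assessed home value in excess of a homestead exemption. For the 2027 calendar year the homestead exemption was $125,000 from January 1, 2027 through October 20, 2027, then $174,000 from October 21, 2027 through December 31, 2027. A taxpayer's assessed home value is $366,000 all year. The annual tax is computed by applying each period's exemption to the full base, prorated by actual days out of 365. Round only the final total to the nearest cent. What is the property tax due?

$4,973.69

January 1 – October 20, 2027: 293 days, exemption $125,000 → ($366,000 − $125,000) × 2.15% × 293/365 = $4,159.3959
October 21 – December 31, 2027: 72 days, exemption $174,000 → ($366,000 − $174,000) × 2.15% × 72/365 = $814.2904
Total = $4,973.6863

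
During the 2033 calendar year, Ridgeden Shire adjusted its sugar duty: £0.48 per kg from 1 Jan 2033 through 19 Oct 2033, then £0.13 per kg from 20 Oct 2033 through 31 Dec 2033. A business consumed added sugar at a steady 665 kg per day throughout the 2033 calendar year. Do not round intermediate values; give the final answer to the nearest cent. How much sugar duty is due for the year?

£99,517.25

1 Jan – 19 Oct 2033: 292 days × 665 kg/day = 194,180 kg at £0.48/kg → £93,206.40
20 Oct – 31 Dec 2033: 73 days × 665 kg/day = 48,545 kg at £0.13/kg → £6,310.85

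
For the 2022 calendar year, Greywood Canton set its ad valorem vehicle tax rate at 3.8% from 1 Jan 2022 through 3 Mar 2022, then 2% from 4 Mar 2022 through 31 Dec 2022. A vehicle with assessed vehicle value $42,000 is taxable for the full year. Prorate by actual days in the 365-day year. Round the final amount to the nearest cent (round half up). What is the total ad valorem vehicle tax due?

$968.42

1 Jan – 3 Mar 2022: 62 days at 3.8% → $42,000 × 3.8% × 62/365 = $271.1014
4 Mar – 31 Dec 2022: 303 days at 2% → $42,000 × 2% × 303/365 = $697.3151
Total = $968.4164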